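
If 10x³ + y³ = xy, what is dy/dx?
Differentiate both sides with respect to x, treating y as y(x). By the chain rule, any term containing y contributes a factor of y' = dy/dx when we differentiate it.

Move every term to one side and write the relation as F(x, y) = 0. Term by term,
  d/dx[10x^3] = 30x^2
  d/dx[-xy] = -x·y' - y
  d/dx[y^3] = 3y^2·y'

The pieces without y' make up ∂F/∂x and the coefficient of y' is ∂F/∂y:
  ∂F/∂x = 30x^2 - y,
  ∂F/∂y = -x + 3y^2.

Since d/dx[F] = ∂F/∂x + (∂F/∂y)·y' = 0, solve for y':
  (∂F/∂y)·y' = -∂F/∂x
  dy/dx = -(∂F/∂x)/(∂F/∂y) = -(30x^2 - y)/(-x + 3y^2) = (30x^2 - y)/(x - 3y^2)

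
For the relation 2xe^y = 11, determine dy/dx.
Apply d/dx to both sides, remembering that y depends on x. Each occurrence of y therefore brings in a y' = dy/dx via the chain rule.

With F(x, y) equal to the left-hand side minus the right, differentiate F term by term:
  d/dx[2x·e^(y)] = 2x·y'·e^(y) + 2e^(y)
  d/dx[-11] = 0
Adding these up, d/dx[F] = 0 becomes
  (2e^(y)) + (2x·e^(y))·y' = 0,
so isolating y',
  dy/dx = -(2e^(y))/(2x·e^(y)) = -1/x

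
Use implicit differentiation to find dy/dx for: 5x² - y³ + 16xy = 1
Apply d/dx to both sides, remembering that y depends on x. Each occurrence of y therefore brings in a y' = dy/dx via the chain rule.

With F(x, y) equal to the left-hand side minus the right, differentiate F term by term:
  d/dx[5x^2] = 10x
  d/dx[16xy] = 16x·y' + 16y
  d/dx[-y^3] = -3y^2·y'
  d/dx[-1] = 0
Adding these up, d/dx[F] = 0 becomes
  (10x + 16y) + (16x - 3y^2)·y' = 0,
so isolating y',
  dy/dx = -(10x + 16y)/(16x - 3y^2) = 2(-5x - 8y)/(16x - 3y^2)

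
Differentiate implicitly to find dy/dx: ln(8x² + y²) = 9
Take d/dx of both sides. Since y is implicitly a function of x, the chain rule attaches a y' = dy/dx factor whenever we differentiate through y.

Set F(x, y) = (left side) − (right side), so the curve is F = 0. Differentiating each term of F:
  d/dx[ln(8x^2 + y^2)] = (16x + 2y·y')/(8x^2 + y^2)
  d/dx[-9] = 0

Collecting, the y'-free part is the partial derivative in x and the y' coefficient is the partial derivative in y:
  ∂F/∂x = 16x/(8x^2 + y^2)
  ∂F/∂y = 2y/(8x^2 + y^2)

so d/dx[F(x, y(x))] = ∂F/∂x + (∂F/∂y)·y' = 0. Rearranging,
  dy/dx = -(∂F/∂x)/(∂F/∂y) = -(16x/(8x^2 + y^2))/(2y/(8x^2 + y^2)) = -8x/y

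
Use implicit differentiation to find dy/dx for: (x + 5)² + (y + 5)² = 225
Take d/dx of both sides. Since y is implicitly a function of x, the chain rule attaches a y' = dy/dx factor whenever we differentiate through y.

Set F(x, y) = (left side) − (right side), so the curve is F = 0. Differentiating each term of F:
  d/dx[(x + 5)^2] = 2x + 10
  d/dx[(y + 5)^2] = 2·y'(y + 5)
  d/dx[-225] = 0

Collecting, the y'-free part is the partial derivative in x and the y' coefficient is the partial derivative in y:
  ∂F/∂x = 2x + 10
  ∂F/∂y = 2y + 10

so d/dx[F(x, y(x))] = ∂F/∂x + (∂F/∂y)·y' = 0. Rearranging,
  dy/dx = -(∂F/∂x)/(∂F/∂y) = -(2x + 10)/(2y + 10) = (-x - 5)/(y + 5)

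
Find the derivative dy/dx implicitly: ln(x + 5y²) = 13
Apply d/dx to both sides, remembering that y depends on x. Each occurrence of y therefore brings in a y' = dy/dx via the chain rule.

With F(x, y) equal to the left-hand side minus the right, differentiate F term by term:
  d/dx[ln(x + 5y^2)] = (10y·y' + 1)/(x + 5y^2)
  d/dx[-13] = 0
Adding these up, d/dx[F] = 0 becomes
  (1/(x + 5y^2)) + (10y/(x + 5y^2))·y' = 0,
so isolating y',
  dy/dx = -(1/(x + 5y^2))/(10y/(x + 5y^2)) = -1/(10y)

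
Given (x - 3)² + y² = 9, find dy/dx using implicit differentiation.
Apply d/dx to both sides, remembering that y depends on x. Each occurrence of y therefore brings in a y' = dy/dx via the chain rule.

With F(x, y) equal to the left-hand side minus the right, differentiate F term by term:
  d/dx[y^2] = 2y·y'
  d/dx[(x - 3)^2] = 2x - 6
  d/dx[-9] = 0
Adding these up, d/dx[F] = 0 becomes
  (2x - 6) + (2y)·y' = 0,
so isolating y',
  dy/dx = -(2x - 6)/(2y) = (3 - x)/y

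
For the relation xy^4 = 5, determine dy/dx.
Differentiate both sides with respect to x, treating y as y(x). By the chain rule, any term containing y contributes a factor of y' = dy/dx when we differentiate it.

Move every term to one side and write the relation as F(x, y) = 0. Term by term,
  d/dx[xy^4] = 4xy^3·y' + y^4
  d/dx[-5] = 0

The pieces without y' make up ∂F/∂x and the coefficient of y' is ∂F/∂y:
  ∂F/∂x = y^4,
  ∂F/∂y = 4xy^3.

Since d/dx[F] = ∂F/∂x + (∂F/∂y)·y' = 0, solve for y':
  (∂F/∂y)·y' = -∂F/∂x
  dy/dx = -(∂F/∂x)/(∂F/∂y) = -(y^4)/(4xy^3) = -y/(4x)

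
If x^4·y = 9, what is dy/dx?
Apply d/dx to both sides, remembering that y depends on x. Each occurrence of y therefore brings in a y' = dy/dx via the chain rule.

With F(x, y) equal to the left-hand side minus the right, differentiate F term by term:
  d/dx[x^4y] = x^4·y' + 4x^3y
  d/dx[-9] = 0
Adding these up, d/dx[F] = 0 becomes
  (4x^3y) + (x^4)·y' = 0,
so isolating y',
  dy/dx = -(4x^3y)/(x^4) = -4y/x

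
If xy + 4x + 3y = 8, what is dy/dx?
Take d/dx of both sides. Since y is implicitly a function of x, the chain rule attaches a y' = dy/dx factor whenever we differentiate through y.

Set F(x, y) = (left side) − (right side), so the curve is F = 0. Differentiating each term of F:
  d/dx[xy] = x·y' + y
  d/dx[4x] = 4
  d/dx[3y] = 3·y'
  d/dx[-8] = 0

Collecting, the y'-free part is the partial derivative in x and the y' coefficient is the partial derivative in y:
  ∂F/∂x = y + 4
  ∂F/∂y = x + 3

so d/dx[F(x, y(x))] = ∂F/∂x + (∂F/∂y)·y' = 0. Rearranging,
  dy/dx = -(∂F/∂x)/(∂F/∂y) = -(y + 4)/(x + 3) = (-y - 4)/(x + 3)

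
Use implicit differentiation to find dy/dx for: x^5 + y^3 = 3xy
Differentiate both sides with respect to x, treating y as y(x). By the chain rule, any term containing y contributes a factor of y' = dy/dx when we differentiate it.

Move every term to one side and write the relation as F(x, y) = 0. Term by term,
  d/dx[x^5] = 5x^4
  d/dx[-3xy] = -3x·y' - 3y
  d/dx[y^3] = 3y^2·y'

The pieces without y' make up ∂F/∂x and the coefficient of y' is ∂F/∂y:
  ∂F/∂x = 5x^4 - 3y,
  ∂F/∂y = -3x + 3y^2.

Since d/dx[F] = ∂F/∂x + (∂F/∂y)·y' = 0, solve for y':
  (∂F/∂y)·y' = -∂F/∂x
  dy/dx = -(∂F/∂x)/(∂F/∂y) = -(5x^4 - 3y)/(-3x + 3y^2) = (5x^4/3 - y)/(x - y^2)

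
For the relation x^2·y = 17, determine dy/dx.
Take d/dx of both sides. Since y is implicitly a function of x, the chain rule attaches a y' = dy/dx factor whenever we differentiate through y.

Set F(x, y) = (left side) − (right side), so the curve is F = 0. Differentiating each term of F:
  d/dx[x^2y] = x^2·y' + 2xy
  d/dx[-17] = 0

Collecting, the y'-free part is the partial derivative in x and the y' coefficient is the partial derivative in y:
  ∂F/∂x = 2xy
  ∂F/∂y = x^2

so d/dx[F(x, y(x))] = ∂F/∂x + (∂F/∂y)·y' = 0. Rearranging,
  dy/dx = -(∂F/∂x)/(∂F/∂y) = -(2xy)/(x^2) = -2y/x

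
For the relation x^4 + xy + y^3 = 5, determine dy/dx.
Differentiate the relation implicitly: treat y = y(x) and apply the chain rule, so every y-derivative picks up a y' = dy/dx factor.

With everything moved to the left-hand side, differentiate term by term:
  d/dx[x^4] = 4x^3
  d/dx[xy] = x·y' + y
  d/dx[y^3] = 3y^2·y'
  d/dx[-5] = 0

Separating the contributions that come from x directly and those that come through y:
  without y':      4x^3 + y
  multiplying y':  x + 3y^2

so (4x^3 + y) + (x + 3y^2)·y' = 0, and therefore
  dy/dx = -(4x^3 + y)/(x + 3y^2) = (-4x^3 - y)/(x + 3y^2)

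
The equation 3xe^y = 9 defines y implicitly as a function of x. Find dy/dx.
Differentiate both sides with respect to x, treating y as y(x). By the chain rule, any term containing y contributes a factor of y' = dy/dx when we differentiate it.

Move every term to one side and write the relation as F(x, y) = 0. Term by term,
  d/dx[3x·e^(y)] = 3x·y'·e^(y) + 3e^(y)
  d/dx[-9] = 0

The pieces without y' make up ∂F/∂x and the coefficient of y' is ∂F/∂y:
  ∂F/∂x = 3e^(y),
  ∂F/∂y = 3x·e^(y).

Since d/dx[F] = ∂F/∂x + (∂F/∂y)·y' = 0, solve for y':
  (∂F/∂y)·y' = -∂F/∂x
  dy/dx = -(∂F/∂x)/(∂F/∂y) = -(3e^(y))/(3x·e^(y)) = -1/x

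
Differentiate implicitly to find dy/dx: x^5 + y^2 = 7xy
Differentiate both sides with respect to x, treating y as y(x). By the chain rule, any term containing y contributes a factor of y' = dy/dx when we differentiate it.

Move every term to one side and write the relation as F(x, y) = 0. Term by term,
  d/dx[x^5] = 5x^4
  d/dx[-7xy] = -7x·y' - 7y
  d/dx[y^2] = 2y·y'

The pieces without y' make up ∂F/∂x and the coefficient of y' is ∂F/∂y:
  ∂F/∂x = 5x^4 - 7y,
  ∂F/∂y = -7x + 2y.

Since d/dx[F] = ∂F/∂x + (∂F/∂y)·y' = 0, solve for y':
  (∂F/∂y)·y' = -∂F/∂x
  dy/dx = -(∂F/∂x)/(∂F/∂y) = -(5x^4 - 7y)/(-7x + 2y) = (5x^4 - 7y)/(7x - 2y)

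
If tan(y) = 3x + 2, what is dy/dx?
Differentiate both sides with respect to x, treating y as y(x). By the chain rule, any term containing y contributes a factor of y' = dy/dx when we differentiate it.

Move every term to one side and write the relation as F(x, y) = 0. Term by term,
  d/dx[-3x] = -3
  d/dx[tan(y)] = y'(tan(y)^2 + 1)
  d/dx[-2] = 0

The pieces without y' make up ∂F/∂x and the coefficient of y' is ∂F/∂y:
  ∂F/∂x = -3,
  ∂F/∂y = tan(y)^2 + 1.

Since d/dx[F] = ∂F/∂x + (∂F/∂y)·y' = 0, solve for y':
  (∂F/∂y)·y' = -∂F/∂x
  dy/dx = -(∂F/∂x)/(∂F/∂y) = -(-3)/(tan(y)^2 + 1) = 3cos(y)^2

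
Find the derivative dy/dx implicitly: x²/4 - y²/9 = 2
Take d/dx of both sides. Since y is implicitly a function of x, the chain rule attaches a y' = dy/dx factor whenever we differentiate through y.

Set F(x, y) = (left side) − (right side), so the curve is F = 0. Differentiating each term of F:
  d/dx[x^2/4] = x/2
  d/dx[-y^2/9] = -2y·y'/9
  d/dx[-2] = 0

Collecting, the y'-free part is the partial derivative in x and the y' coefficient is the partial derivative in y:
  ∂F/∂x = x/2
  ∂F/∂y = -2y/9

so d/dx[F(x, y(x))] = ∂F/∂x + (∂F/∂y)·y' = 0. Rearranging,
  dy/dx = -(∂F/∂x)/(∂F/∂y) = -(x/2)/(-2y/9) = 9x/(4y)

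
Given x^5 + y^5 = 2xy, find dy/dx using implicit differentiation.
Differentiate both sides with respect to x, treating y as y(x). By the chain rule, any term containing y contributes a factor of y' = dy/dx when we differentiate it.

Move every term to one side and write the relation as F(x, y) = 0. Term by term,
  d/dx[x^5] = 5x^4
  d/dx[-2xy] = -2x·y' - 2y
  d/dx[y^5] = 5y^4·y'

The pieces without y' make up ∂F/∂x and the coefficient of y' is ∂F/∂y:
  ∂F/∂x = 5x^4 - 2y,
  ∂F/∂y = -2x + 5y^4.

Since d/dx[F] = ∂F/∂x + (∂F/∂y)·y' = 0, solve for y':
  (∂F/∂y)·y' = -∂F/∂x
  dy/dx = -(∂F/∂x)/(∂F/∂y) = -(5x^4 - 2y)/(-2x + 5y^4) = (5x^4 - 2y)/(2x - 5y^4)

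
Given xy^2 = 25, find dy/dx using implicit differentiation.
Differentiate the relation implicitly: treat y = y(x) and apply the chain rule, so every y-derivative picks up a y' = dy/dx factor.

With everything moved to the left-hand side, differentiate term by term:
  d/dx[xy^2] = 2xy·y' + y^2
  d/dx[-25] = 0

Separating the contributions that come from x directly and those that come through y:
  without y':      y^2
  multiplying y':  2xy

so (y^2) + (2xy)·y' = 0, and therefore
  dy/dx = -(y^2)/(2xy) = -y/(2x)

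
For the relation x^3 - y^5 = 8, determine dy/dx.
Take d/dx of both sides. Since y is implicitly a function of x, the chain rule attaches a y' = dy/dx factor whenever we differentiate through y.

Set F(x, y) = (left side) − (right side), so the curve is F = 0. Differentiating each term of F:
  d/dx[x^3] = 3x^2
  d/dx[-y^5] = -5y^4·y'
  d/dx[-8] = 0

Collecting, the y'-free part is the partial derivative in x and the y' coefficient is the partial derivative in y:
  ∂F/∂x = 3x^2
  ∂F/∂y = -5y^4

so d/dx[F(x, y(x))] = ∂F/∂x + (∂F/∂y)·y' = 0. Rearranging,
  dy/dx = -(∂F/∂x)/(∂F/∂y) = -(3x^2)/(-5y^4) = 3x^2/(5y^4)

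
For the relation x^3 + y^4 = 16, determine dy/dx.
Differentiate the relation implicitly: treat y = y(x) and apply the chain rule, so every y-derivative picks up a y' = dy/dx factor.

With everything moved to the left-hand side, differentiate term by term:
  d/dx[x^3] = 3x^2
  d/dx[y^4] = 4y^3·y'
  d/dx[-16] = 0

Separating the contributions that come from x directly and those that come through y:
  without y':      3x^2
  multiplying y':  4y^3

so (3x^2) + (4y^3)·y' = 0, and therefore
  dy/dx = -(3x^2)/(4y^3) = -3x^2/(4y^3)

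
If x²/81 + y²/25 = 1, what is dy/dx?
Differentiate the relation implicitly: treat y = y(x) and apply the chain rule, so every y-derivative picks up a y' = dy/dx factor.

With everything moved to the left-hand side, differentiate term by term:
  d/dx[x^2/81] = 2x/81
  d/dx[y^2/25] = 2y·y'/25
  d/dx[-1] = 0

Separating the contributions that come from x directly and those that come through y:
  without y':      2x/81
  multiplying y':  2y/25

so (2x/81) + (2y/25)·y' = 0, and therefore
  dy/dx = -(2x/81)/(2y/25) = -25x/(81y)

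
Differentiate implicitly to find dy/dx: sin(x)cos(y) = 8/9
Differentiate both sides with respect to x, treating y as y(x). By the chain rule, any term containing y contributes a factor of y' = dy/dx when we differentiate it.

Move every term to one side and write the relation as F(x, y) = 0. Term by term,
  d/dx[sin(x)·cos(y)] = -y'·sin(x)·sin(y) + cos(x)·cos(y)
  d/dx[-8/9] = 0

The pieces without y' make up ∂F/∂x and the coefficient of y' is ∂F/∂y:
  ∂F/∂x = cos(x)·cos(y),
  ∂F/∂y = -sin(x)·sin(y).

Since d/dx[F] = ∂F/∂x + (∂F/∂y)·y' = 0, solve for y':
  (∂F/∂y)·y' = -∂F/∂x
  dy/dx = -(∂F/∂x)/(∂F/∂y) = -(cos(x)·cos(y))/(-sin(x)·sin(y)) = 1/(tan(x)·tan(y))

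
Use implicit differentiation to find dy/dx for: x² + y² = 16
Apply d/dx to both sides, remembering that y depends on x. Each occurrence of y therefore brings in a y' = dy/dx via the chain rule.

With F(x, y) equal to the left-hand side minus the right, differentiate F term by term:
  d/dx[x^2] = 2x
  d/dx[y^2] = 2y·y'
  d/dx[-16] = 0
Adding these up, d/dx[F] = 0 becomes
  (2x) + (2y)·y' = 0,
so isolating y',
  dy/dx = -(2x)/(2y) = -x/y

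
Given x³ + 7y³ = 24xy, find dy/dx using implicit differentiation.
Apply d/dx to both sides, remembering that y depends on x. Each occurrence of y therefore brings in a y' = dy/dx via the chain rule.

With F(x, y) equal to the left-hand side minus the right, differentiate F term by term:
  d/dx[x^3] = 3x^2
  d/dx[-24xy] = -24x·y' - 24y
  d/dx[7y^3] = 21y^2·y'
Adding these up, d/dx[F] = 0 becomes
  (3x^2 - 24y) + (-24x + 21y^2)·y' = 0,
so isolating y',
  dy/dx = -(3x^2 - 24y)/(-24x + 21y^2) = (x^2 - 8y)/(8x - 7y^2)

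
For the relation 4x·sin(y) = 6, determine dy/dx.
Take d/dx of both sides. Since y is implicitly a function of x, the chain rule attaches a y' = dy/dx factor whenever we differentiate through y.

Set F(x, y) = (left side) − (right side), so the curve is F = 0. Differentiating each term of F:
  d/dx[4x·sin(y)] = 4x·y'·cos(y) + 4sin(y)
  d/dx[-6] = 0

Collecting, the y'-free part is the partial derivative in x and the y' coefficient is the partial derivative in y:
  ∂F/∂x = 4sin(y)
  ∂F/∂y = 4x·cos(y)

so d/dx[F(x, y(x))] = ∂F/∂x + (∂F/∂y)·y' = 0. Rearranging,
  dy/dx = -(∂F/∂x)/(∂F/∂y) = -(4sin(y))/(4x·cos(y)) = -tan(y)/x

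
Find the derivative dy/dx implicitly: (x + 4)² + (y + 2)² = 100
Differentiate the relation implicitly: treat y = y(x) and apply the chain rule, so every y-derivative picks up a y' = dy/dx factor.

With everything moved to the left-hand side, differentiate term by term:
  d/dx[(x + 4)^2] = 2x + 8
  d/dx[(y + 2)^2] = 2·y'(y + 2)
  d/dx[-100] = 0

Separating the contributions that come from x directly and those that come through y:
  without y':      2x + 8
  multiplying y':  2y + 4

so (2x + 8) + (2y + 4)·y' = 0, and therefore
  dy/dx = -(2x + 8)/(2y + 4) = (-x - 4)/(y + 2)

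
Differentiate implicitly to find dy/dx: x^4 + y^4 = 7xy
Apply d/dx to both sides, remembering that y depends on x. Each occurrence of y therefore brings in a y' = dy/dx via the chain rule.

With F(x, y) equal to the left-hand side minus the right, differentiate F term by term:
  d/dx[x^4] = 4x^3
  d/dx[-7xy] = -7x·y' - 7y
  d/dx[y^4] = 4y^3·y'
Adding these up, d/dx[F] = 0 becomes
  (4x^3 - 7y) + (-7x + 4y^3)·y' = 0,
so isolating y',
  dy/dx = -(4x^3 - 7y)/(-7x + 4y^3) = (4x^3 - 7y)/(7x - 4y^3)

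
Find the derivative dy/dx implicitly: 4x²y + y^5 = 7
Take d/dx of both sides. Since y is implicitly a function of x, the chain rule attaches a y' = dy/dx factor whenever we differentiate through y.

Set F(x, y) = (left side) − (right side), so the curve is F = 0. Differentiating each term of F:
  d/dx[4x^2y] = 4x^2·y' + 8xy
  d/dx[y^5] = 5y^4·y'
  d/dx[-7] = 0

Collecting, the y'-free part is the partial derivative in x and the y' coefficient is the partial derivative in y:
  ∂F/∂x = 8xy
  ∂F/∂y = 4x^2 + 5y^4

so d/dx[F(x, y(x))] = ∂F/∂x + (∂F/∂y)·y' = 0. Rearranging,
  dy/dx = -(∂F/∂x)/(∂F/∂y) = -(8xy)/(4x^2 + 5y^4) = -8xy/(4x^2 + 5y^4)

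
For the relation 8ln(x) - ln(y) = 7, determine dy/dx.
Differentiate both sides with respect to x, treating y as y(x). By the chain rule, any term containing y contributes a factor of y' = dy/dx when we differentiate it.

Move every term to one side and write the relation as F(x, y) = 0. Term by term,
  d/dx[8ln(x)] = 8/x
  d/dx[-ln(y)] = -y'/y
  d/dx[-7] = 0

The pieces without y' make up ∂F/∂x and the coefficient of y' is ∂F/∂y:
  ∂F/∂x = 8/x,
  ∂F/∂y = -1/y.

Since d/dx[F] = ∂F/∂x + (∂F/∂y)·y' = 0, solve for y':
  (∂F/∂y)·y' = -∂F/∂x
  dy/dx = -(∂F/∂x)/(∂F/∂y) = -(8/x)/(-1/y) = 8y/x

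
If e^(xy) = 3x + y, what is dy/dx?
Differentiate both sides with respect to x, treating y as y(x). By the chain rule, any term containing y contributes a factor of y' = dy/dx when we differentiate it.

Move every term to one side and write the relation as F(x, y) = 0. Term by term,
  d/dx[-3x] = -3
  d/dx[-y] = -y'
  d/dx[e^(xy)] = (x·y' + y)·e^(xy)

The pieces without y' make up ∂F/∂x and the coefficient of y' is ∂F/∂y:
  ∂F/∂x = y·e^(xy) - 3,
  ∂F/∂y = x·e^(xy) - 1.

Since d/dx[F] = ∂F/∂x + (∂F/∂y)·y' = 0, solve for y':
  (∂F/∂y)·y' = -∂F/∂x
  dy/dx = -(∂F/∂x)/(∂F/∂y) = -(y·e^(xy) - 3)/(x·e^(xy) - 1) = (-y·e^(xy) + 3)/(x·e^(xy) - 1)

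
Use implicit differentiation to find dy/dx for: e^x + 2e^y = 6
Differentiate both sides with respect to x, treating y as y(x). By the chain rule, any term containing y contributes a factor of y' = dy/dx when we differentiate it.

Move every term to one side and write the relation as F(x, y) = 0. Term by term,
  d/dx[e^(x)] = e^(x)
  d/dx[2e^(y)] = 2·y'·e^(y)
  d/dx[-6] = 0

The pieces without y' make up ∂F/∂x and the coefficient of y' is ∂F/∂y:
  ∂F/∂x = e^(x),
  ∂F/∂y = 2e^(y).

Since d/dx[F] = ∂F/∂x + (∂F/∂y)·y' = 0, solve for y':
  (∂F/∂y)·y' = -∂F/∂x
  dy/dx = -(∂F/∂x)/(∂F/∂y) = -(e^(x))/(2e^(y)) = -e^(x - y)/2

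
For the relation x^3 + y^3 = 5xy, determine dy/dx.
Apply d/dx to both sides, remembering that y depends on x. Each occurrence of y therefore brings in a y' = dy/dx via the chain rule.

With F(x, y) equal to the left-hand side minus the right, differentiate F term by term:
  d/dx[x^3] = 3x^2
  d/dx[-5xy] = -5x·y' - 5y
  d/dx[y^3] = 3y^2·y'
Adding these up, d/dx[F] = 0 becomes
  (3x^2 - 5y) + (-5x + 3y^2)·y' = 0,
so isolating y',
  dy/dx = -(3x^2 - 5y)/(-5x + 3y^2) = (3x^2 - 5y)/(5x - 3y^2)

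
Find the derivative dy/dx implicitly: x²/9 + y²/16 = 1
Apply d/dx to both sides, remembering that y depends on x. Each occurrence of y therefore brings in a y' = dy/dx via the chain rule.

With F(x, y) equal to the left-hand side minus the right, differentiate F term by term:
  d/dx[x^2/9] = 2x/9
  d/dx[y^2/16] = y·y'/8
  d/dx[-1] = 0
Adding these up, d/dx[F] = 0 becomes
  (2x/9) + (y/8)·y' = 0,
so isolating y',
  dy/dx = -(2x/9)/(y/8) = -16x/(9y)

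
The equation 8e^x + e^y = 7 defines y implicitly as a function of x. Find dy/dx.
Differentiate the relation implicitly: treat y = y(x) and apply the chain rule, so every y-derivative picks up a y' = dy/dx factor.

With everything moved to the left-hand side, differentiate term by term:
  d/dx[8e^(x)] = 8e^(x)
  d/dx[e^(y)] = y'·e^(y)
  d/dx[-7] = 0

Separating the contributions that come from x directly and those that come through y:
  without y':      8e^(x)
  multiplying y':  e^(y)

so (8e^(x)) + (e^(y))·y' = 0, and therefore
  dy/dx = -(8e^(x))/(e^(y)) = -8e^(x - y)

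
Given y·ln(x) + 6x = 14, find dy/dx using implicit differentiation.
Take d/dx of both sides. Since y is implicitly a function of x, the chain rule attaches a y' = dy/dx factor whenever we differentiate through y.

Set F(x, y) = (left side) − (right side), so the curve is F = 0. Differentiating each term of F:
  d/dx[6x] = 6
  d/dx[y·ln(x)] = y'·ln(x) + y/x
  d/dx[-14] = 0

Collecting, the y'-free part is the partial derivative in x and the y' coefficient is the partial derivative in y:
  ∂F/∂x = 6 + y/x
  ∂F/∂y = ln(x)

so d/dx[F(x, y(x))] = ∂F/∂x + (∂F/∂y)·y' = 0. Rearranging,
  dy/dx = -(∂F/∂x)/(∂F/∂y) = -(6 + y/x)/(ln(x))
        = -((6x + y)/x)/(ln(x)) = (-6x - y)/(x·ln(x))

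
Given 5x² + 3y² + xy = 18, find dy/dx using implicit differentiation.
Take d/dx of both sides. Since y is implicitly a function of x, the chain rule attaches a y' = dy/dx factor whenever we differentiate through y.

Set F(x, y) = (left side) − (right side), so the curve is F = 0. Differentiating each term of F:
  d/dx[5x^2] = 10x
  d/dx[xy] = x·y' + y
  d/dx[3y^2] = 6y·y'
  d/dx[-18] = 0

Collecting, the y'-free part is the partial derivative in x and the y' coefficient is the partial derivative in y:
  ∂F/∂x = 10x + y
  ∂F/∂y = x + 6y

so d/dx[F(x, y(x))] = ∂F/∂x + (∂F/∂y)·y' = 0. Rearranging,
  dy/dx = -(∂F/∂x)/(∂F/∂y) = -(10x + y)/(x + 6y) = (-10x - y)/(x + 6y)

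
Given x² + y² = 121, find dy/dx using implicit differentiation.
Differentiate both sides with respect to x, treating y as y(x). By the chain rule, any term containing y contributes a factor of y' = dy/dx when we differentiate it.

Move every term to one side and write the relation as F(x, y) = 0. Term by term,
  d/dx[x^2] = 2x
  d/dx[y^2] = 2y·y'
  d/dx[-121] = 0

The pieces without y' make up ∂F/∂x and the coefficient of y' is ∂F/∂y:
  ∂F/∂x = 2x,
  ∂F/∂y = 2y.

Since d/dx[F] = ∂F/∂x + (∂F/∂y)·y' = 0, solve for y':
  (∂F/∂y)·y' = -∂F/∂x
  dy/dx = -(∂F/∂x)/(∂F/∂y) = -(2x)/(2y) = -x/y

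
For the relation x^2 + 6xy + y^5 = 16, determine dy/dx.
Apply d/dx to both sides, remembering that y depends on x. Each occurrence of y therefore brings in a y' = dy/dx via the chain rule.

With F(x, y) equal to the left-hand side minus the right, differentiate F term by term:
  d/dx[x^2] = 2x
  d/dx[6xy] = 6x·y' + 6y
  d/dx[y^5] = 5y^4·y'
  d/dx[-16] = 0
Adding these up, d/dx[F] = 0 becomes
  (2x + 6y) + (6x + 5y^4)·y' = 0,
so isolating y',
  dy/dx = -(2x + 6y)/(6x + 5y^4) = 2(-x - 3y)/(6x + 5y^4)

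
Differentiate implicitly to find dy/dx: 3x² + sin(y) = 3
Take d/dx of both sides. Since y is implicitly a function of x, the chain rule attaches a y' = dy/dx factor whenever we differentiate through y.

Set F(x, y) = (left side) − (right side), so the curve is F = 0. Differentiating each term of F:
  d/dx[3x^2] = 6x
  d/dx[sin(y)] = y'·cos(y)
  d/dx[-3] = 0

Collecting, the y'-free part is the partial derivative in x and the y' coefficient is the partial derivative in y:
  ∂F/∂x = 6x
  ∂F/∂y = cos(y)

so d/dx[F(x, y(x))] = ∂F/∂x + (∂F/∂y)·y' = 0. Rearranging,
  dy/dx = -(∂F/∂x)/(∂F/∂y) = -(6x)/(cos(y)) = -6x/cos(y)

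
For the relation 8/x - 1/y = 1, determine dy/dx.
Differentiate both sides with respect to x, treating y as y(x). By the chain rule, any term containing y contributes a factor of y' = dy/dx when we differentiate it.

Move every term to one side and write the relation as F(x, y) = 0. Term by term,
  d/dx[-1/y] = y'/y^2
  d/dx[8/x] = -8/x^2
  d/dx[-1] = 0

The pieces without y' make up ∂F/∂x and the coefficient of y' is ∂F/∂y:
  ∂F/∂x = -8/x^2,
  ∂F/∂y = y^(-2).

Since d/dx[F] = ∂F/∂x + (∂F/∂y)·y' = 0, solve for y':
  (∂F/∂y)·y' = -∂F/∂x
  dy/dx = -(∂F/∂x)/(∂F/∂y) = -(-8/x^2)/(y^(-2)) = 8y^2/x^2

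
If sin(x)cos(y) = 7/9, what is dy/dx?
Differentiate the relation implicitly: treat y = y(x) and apply the chain rule, so every y-derivative picks up a y' = dy/dx factor.

With everything moved to the left-hand side, differentiate term by term:
  d/dx[sin(x)·cos(y)] = -y'·sin(x)·sin(y) + cos(x)·cos(y)
  d/dx[-7/9] = 0

Separating the contributions that come from x directly and those that come through y:
  without y':      cos(x)·cos(y)
  multiplying y':  -sin(x)·sin(y)

so (cos(x)·cos(y)) + (-sin(x)·sin(y))·y' = 0, and therefore
  dy/dx = -(cos(x)·cos(y))/(-sin(x)·sin(y)) = 1/(tan(x)·tan(y))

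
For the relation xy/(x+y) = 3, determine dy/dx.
Differentiate both sides with respect to x, treating y as y(x). By the chain rule, any term containing y contributes a factor of y' = dy/dx when we differentiate it.

Move every term to one side and write the relation as F(x, y) = 0. Term by term,
  d/dx[xy/(x + y)] = xy(-y' - 1)/(x + y)^2 + x·y'/(x + y) + y/(x + y)
  d/dx[-3] = 0

The pieces without y' make up ∂F/∂x and the coefficient of y' is ∂F/∂y:
  ∂F/∂x = -xy/(x + y)^2 + y/(x + y),
  ∂F/∂y = -xy/(x + y)^2 + x/(x + y).

Since d/dx[F] = ∂F/∂x + (∂F/∂y)·y' = 0, solve for y':
  (∂F/∂y)·y' = -∂F/∂x
  dy/dx = -(∂F/∂x)/(∂F/∂y) = -(-xy/(x + y)^2 + y/(x + y))/(-xy/(x + y)^2 + x/(x + y))
        = -(y^2/(x + y)^2)/(x^2/(x + y)^2) = -y^2/x^2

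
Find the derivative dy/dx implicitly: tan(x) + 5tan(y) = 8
Differentiate both sides with respect to x, treating y as y(x). By the chain rule, any term containing y contributes a factor of y' = dy/dx when we differentiate it.

Move every term to one side and write the relation as F(x, y) = 0. Term by term,
  d/dx[tan(x)] = tan(x)^2 + 1
  d/dx[5tan(y)] = 5·y'(tan(y)^2 + 1)
  d/dx[-8] = 0

The pieces without y' make up ∂F/∂x and the coefficient of y' is ∂F/∂y:
  ∂F/∂x = tan(x)^2 + 1,
  ∂F/∂y = 5tan(y)^2 + 5.

Since d/dx[F] = ∂F/∂x + (∂F/∂y)·y' = 0, solve for y':
  (∂F/∂y)·y' = -∂F/∂x
  dy/dx = -(∂F/∂x)/(∂F/∂y) = -(tan(x)^2 + 1)/(5tan(y)^2 + 5) = -cos(y)^2/(5cos(x)^2)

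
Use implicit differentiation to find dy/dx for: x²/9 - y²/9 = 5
Differentiate both sides with respect to x, treating y as y(x). By the chain rule, any term containing y contributes a factor of y' = dy/dx when we differentiate it.

Move every term to one side and write the relation as F(x, y) = 0. Term by term,
  d/dx[x^2/9] = 2x/9
  d/dx[-y^2/9] = -2y·y'/9
  d/dx[-5] = 0

The pieces without y' make up ∂F/∂x and the coefficient of y' is ∂F/∂y:
  ∂F/∂x = 2x/9,
  ∂F/∂y = -2y/9.

Since d/dx[F] = ∂F/∂x + (∂F/∂y)·y' = 0, solve for y':
  (∂F/∂y)·y' = -∂F/∂x
  dy/dx = -(∂F/∂x)/(∂F/∂y) = -(2x/9)/(-2y/9) = x/y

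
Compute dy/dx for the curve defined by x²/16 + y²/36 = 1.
Take d/dx of both sides. Since y is implicitly a function of x, the chain rule attaches a y' = dy/dx factor whenever we differentiate through y.

Set F(x, y) = (left side) − (right side), so the curve is F = 0. Differentiating each term of F:
  d/dx[x^2/16] = x/8
  d/dx[y^2/36] = y·y'/18
  d/dx[-1] = 0

Collecting, the y'-free part is the partial derivative in x and the y' coefficient is the partial derivative in y:
  ∂F/∂x = x/8
  ∂F/∂y = y/18

so d/dx[F(x, y(x))] = ∂F/∂x + (∂F/∂y)·y' = 0. Rearranging,
  dy/dx = -(∂F/∂x)/(∂F/∂y) = -(x/8)/(y/18) = -9x/(4y)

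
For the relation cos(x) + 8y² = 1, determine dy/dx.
Take d/dx of both sides. Since y is implicitly a function of x, the chain rule attaches a y' = dy/dx factor whenever we differentiate through y.

Set F(x, y) = (left side) − (right side), so the curve is F = 0. Differentiating each term of F:
  d/dx[8y^2] = 16y·y'
  d/dx[cos(x)] = -sin(x)
  d/dx[-1] = 0

Collecting, the y'-free part is the partial derivative in x and the y' coefficient is the partial derivative in y:
  ∂F/∂x = -sin(x)
  ∂F/∂y = 16y

so d/dx[F(x, y(x))] = ∂F/∂x + (∂F/∂y)·y' = 0. Rearranging,
  dy/dx = -(∂F/∂x)/(∂F/∂y) = -(-sin(x))/(16y) = sin(x)/(16y)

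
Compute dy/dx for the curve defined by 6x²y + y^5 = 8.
Differentiate both sides with respect to x, treating y as y(x). By the chain rule, any term containing y contributes a factor of y' = dy/dx when we differentiate it.

Move every term to one side and write the relation as F(x, y) = 0. Term by term,
  d/dx[6x^2y] = 6x^2·y' + 12xy
  d/dx[y^5] = 5y^4·y'
  d/dx[-8] = 0

The pieces without y' make up ∂F/∂x and the coefficient of y' is ∂F/∂y:
  ∂F/∂x = 12xy,
  ∂F/∂y = 6x^2 + 5y^4.

Since d/dx[F] = ∂F/∂x + (∂F/∂y)·y' = 0, solve for y':
  (∂F/∂y)·y' = -∂F/∂x
  dy/dx = -(∂F/∂x)/(∂F/∂y) = -(12xy)/(6x^2 + 5y^4) = -12xy/(6x^2 + 5y^4)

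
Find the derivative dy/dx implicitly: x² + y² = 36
Differentiate both sides with respect to x, treating y as y(x). By the chain rule, any term containing y contributes a factor of y' = dy/dx when we differentiate it.

Move every term to one side and write the relation as F(x, y) = 0. Term by term,
  d/dx[x^2] = 2x
  d/dx[y^2] = 2y·y'
  d/dx[-36] = 0

The pieces without y' make up ∂F/∂x and the coefficient of y' is ∂F/∂y:
  ∂F/∂x = 2x,
  ∂F/∂y = 2y.

Since d/dx[F] = ∂F/∂x + (∂F/∂y)·y' = 0, solve for y':
  (∂F/∂y)·y' = -∂F/∂x
  dy/dx = -(∂F/∂x)/(∂F/∂y) = -(2x)/(2y) = -x/y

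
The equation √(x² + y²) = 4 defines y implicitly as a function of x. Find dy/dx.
Take d/dx of both sides. Since y is implicitly a function of x, the chain rule attaches a y' = dy/dx factor whenever we differentiate through y.

Set F(x, y) = (left side) − (right side), so the curve is F = 0. Differentiating each term of F:
  d/dx[√(x^2 + y^2)] = (x + y·y')/√(x^2 + y^2)
  d/dx[-4] = 0

Collecting, the y'-free part is the partial derivative in x and the y' coefficient is the partial derivative in y:
  ∂F/∂x = x/√(x^2 + y^2)
  ∂F/∂y = y/√(x^2 + y^2)

so d/dx[F(x, y(x))] = ∂F/∂x + (∂F/∂y)·y' = 0. Rearranging,
  dy/dx = -(∂F/∂x)/(∂F/∂y) = -(x/√(x^2 + y^2))/(y/√(x^2 + y^2)) = -x/y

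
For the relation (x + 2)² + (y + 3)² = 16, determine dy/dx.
Differentiate the relation implicitly: treat y = y(x) and apply the chain rule, so every y-derivative picks up a y' = dy/dx factor.

With everything moved to the left-hand side, differentiate term by term:
  d/dx[(x + 2)^2] = 2x + 4
  d/dx[(y + 3)^2] = 2·y'(y + 3)
  d/dx[-16] = 0

Separating the contributions that come from x directly and those that come through y:
  without y':      2x + 4
  multiplying y':  2y + 6

so (2x + 4) + (2y + 6)·y' = 0, and therefore
  dy/dx = -(2x + 4)/(2y + 6) = (-x - 2)/(y + 3)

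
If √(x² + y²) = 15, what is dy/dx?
Take d/dx of both sides. Since y is implicitly a function of x, the chain rule attaches a y' = dy/dx factor whenever we differentiate through y.

Set F(x, y) = (left side) − (right side), so the curve is F = 0. Differentiating each term of F:
  d/dx[√(x^2 + y^2)] = (x + y·y')/√(x^2 + y^2)
  d/dx[-15] = 0

Collecting, the y'-free part is the partial derivative in x and the y' coefficient is the partial derivative in y:
  ∂F/∂x = x/√(x^2 + y^2)
  ∂F/∂y = y/√(x^2 + y^2)

so d/dx[F(x, y(x))] = ∂F/∂x + (∂F/∂y)·y' = 0. Rearranging,
  dy/dx = -(∂F/∂x)/(∂F/∂y) = -(x/√(x^2 + y^2))/(y/√(x^2 + y^2)) = -x/y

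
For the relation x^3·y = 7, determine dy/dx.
Take d/dx of both sides. Since y is implicitly a function of x, the chain rule attaches a y' = dy/dx factor whenever we differentiate through y.

Set F(x, y) = (left side) − (right side), so the curve is F = 0. Differentiating each term of F:
  d/dx[x^3y] = x^3·y' + 3x^2y
  d/dx[-7] = 0

Collecting, the y'-free part is the partial derivative in x and the y' coefficient is the partial derivative in y:
  ∂F/∂x = 3x^2y
  ∂F/∂y = x^3

so d/dx[F(x, y(x))] = ∂F/∂x + (∂F/∂y)·y' = 0. Rearranging,
  dy/dx = -(∂F/∂x)/(∂F/∂y) = -(3x^2y)/(x^3) = -3y/x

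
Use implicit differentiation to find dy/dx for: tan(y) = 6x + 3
Take d/dx of both sides. Since y is implicitly a function of x, the chain rule attaches a y' = dy/dx factor whenever we differentiate through y.

Set F(x, y) = (left side) − (right side), so the curve is F = 0. Differentiating each term of F:
  d/dx[-6x] = -6
  d/dx[tan(y)] = y'(tan(y)^2 + 1)
  d/dx[-3] = 0

Collecting, the y'-free part is the partial derivative in x and the y' coefficient is the partial derivative in y:
  ∂F/∂x = -6
  ∂F/∂y = tan(y)^2 + 1

so d/dx[F(x, y(x))] = ∂F/∂x + (∂F/∂y)·y' = 0. Rearranging,
  dy/dx = -(∂F/∂x)/(∂F/∂y) = -(-6)/(tan(y)^2 + 1) = 6cos(y)^2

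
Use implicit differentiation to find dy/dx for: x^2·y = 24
Differentiate both sides with respect to x, treating y as y(x). By the chain rule, any term containing y contributes a factor of y' = dy/dx when we differentiate it.

Move every term to one side and write the relation as F(x, y) = 0. Term by term,
  d/dx[x^2y] = x^2·y' + 2xy
  d/dx[-24] = 0

The pieces without y' make up ∂F/∂x and the coefficient of y' is ∂F/∂y:
  ∂F/∂x = 2xy,
  ∂F/∂y = x^2.

Since d/dx[F] = ∂F/∂x + (∂F/∂y)·y' = 0, solve for y':
  (∂F/∂y)·y' = -∂F/∂x
  dy/dx = -(∂F/∂x)/(∂F/∂y) = -(2xy)/(x^2) = -2y/x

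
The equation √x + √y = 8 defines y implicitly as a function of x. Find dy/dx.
Take d/dx of both sides. Since y is implicitly a function of x, the chain rule attaches a y' = dy/dx factor whenever we differentiate through y.

Set F(x, y) = (left side) − (right side), so the curve is F = 0. Differentiating each term of F:
  d/dx[√(x)] = 1/(2√(x))
  d/dx[√(y)] = y'/(2√(y))
  d/dx[-8] = 0

Collecting, the y'-free part is the partial derivative in x and the y' coefficient is the partial derivative in y:
  ∂F/∂x = 1/(2√(x))
  ∂F/∂y = 1/(2√(y))

so d/dx[F(x, y(x))] = ∂F/∂x + (∂F/∂y)·y' = 0. Rearranging,
  dy/dx = -(∂F/∂x)/(∂F/∂y) = -(1/(2√(x)))/(1/(2√(y))) = -√(y)/√(x)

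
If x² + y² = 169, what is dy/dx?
Apply d/dx to both sides, remembering that y depends on x. Each occurrence of y therefore brings in a y' = dy/dx via the chain rule.

With F(x, y) equal to the left-hand side minus the right, differentiate F term by term:
  d/dx[x^2] = 2x
  d/dx[y^2] = 2y·y'
  d/dx[-169] = 0
Adding these up, d/dx[F] = 0 becomes
  (2x) + (2y)·y' = 0,
so isolating y',
  dy/dx = -(2x)/(2y) = -x/y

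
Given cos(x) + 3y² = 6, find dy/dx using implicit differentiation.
Take d/dx of both sides. Since y is implicitly a function of x, the chain rule attaches a y' = dy/dx factor whenever we differentiate through y.

Set F(x, y) = (left side) − (right side), so the curve is F = 0. Differentiating each term of F:
  d/dx[3y^2] = 6y·y'
  d/dx[cos(x)] = -sin(x)
  d/dx[-6] = 0

Collecting, the y'-free part is the partial derivative in x and the y' coefficient is the partial derivative in y:
  ∂F/∂x = -sin(x)
  ∂F/∂y = 6y

so d/dx[F(x, y(x))] = ∂F/∂x + (∂F/∂y)·y' = 0. Rearranging,
  dy/dx = -(∂F/∂x)/(∂F/∂y) = -(-sin(x))/(6y) = sin(x)/(6y)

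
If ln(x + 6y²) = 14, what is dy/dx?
Differentiate both sides with respect to x, treating y as y(x). By the chain rule, any term containing y contributes a factor of y' = dy/dx when we differentiate it.

Move every term to one side and write the relation as F(x, y) = 0. Term by term,
  d/dx[ln(x + 6y^2)] = (12y·y' + 1)/(x + 6y^2)
  d/dx[-14] = 0

The pieces without y' make up ∂F/∂x and the coefficient of y' is ∂F/∂y:
  ∂F/∂x = 1/(x + 6y^2),
  ∂F/∂y = 12y/(x + 6y^2).

Since d/dx[F] = ∂F/∂x + (∂F/∂y)·y' = 0, solve for y':
  (∂F/∂y)·y' = -∂F/∂x
  dy/dx = -(∂F/∂x)/(∂F/∂y) = -(1/(x + 6y^2))/(12y/(x + 6y^2)) = -1/(12y)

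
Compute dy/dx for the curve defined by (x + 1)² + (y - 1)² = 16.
Differentiate both sides with respect to x, treating y as y(x). By the chain rule, any term containing y contributes a factor of y' = dy/dx when we differentiate it.

Move every term to one side and write the relation as F(x, y) = 0. Term by term,
  d/dx[(x + 1)^2] = 2x + 2
  d/dx[(y - 1)^2] = 2·y'(y - 1)
  d/dx[-16] = 0

The pieces without y' make up ∂F/∂x and the coefficient of y' is ∂F/∂y:
  ∂F/∂x = 2x + 2,
  ∂F/∂y = 2y - 2.

Since d/dx[F] = ∂F/∂x + (∂F/∂y)·y' = 0, solve for y':
  (∂F/∂y)·y' = -∂F/∂x
  dy/dx = -(∂F/∂x)/(∂F/∂y) = -(2x + 2)/(2y - 2) = (-x - 1)/(y - 1)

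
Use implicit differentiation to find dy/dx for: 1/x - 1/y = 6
Differentiate both sides with respect to x, treating y as y(x). By the chain rule, any term containing y contributes a factor of y' = dy/dx when we differentiate it.

Move every term to one side and write the relation as F(x, y) = 0. Term by term,
  d/dx[-1/y] = y'/y^2
  d/dx[1/x] = -1/x^2
  d/dx[-6] = 0

The pieces without y' make up ∂F/∂x and the coefficient of y' is ∂F/∂y:
  ∂F/∂x = -1/x^2,
  ∂F/∂y = y^(-2).

Since d/dx[F] = ∂F/∂x + (∂F/∂y)·y' = 0, solve for y':
  (∂F/∂y)·y' = -∂F/∂x
  dy/dx = -(∂F/∂x)/(∂F/∂y) = -(-1/x^2)/(y^(-2)) = y^2/x^2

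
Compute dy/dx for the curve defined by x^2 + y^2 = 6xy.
Take d/dx of both sides. Since y is implicitly a function of x, the chain rule attaches a y' = dy/dx factor whenever we differentiate through y.

Set F(x, y) = (left side) − (right side), so the curve is F = 0. Differentiating each term of F:
  d/dx[x^2] = 2x
  d/dx[-6xy] = -6x·y' - 6y
  d/dx[y^2] = 2y·y'

Collecting, the y'-free part is the partial derivative in x and the y' coefficient is the partial derivative in y:
  ∂F/∂x = 2x - 6y
  ∂F/∂y = -6x + 2y

so d/dx[F(x, y(x))] = ∂F/∂x + (∂F/∂y)·y' = 0. Rearranging,
  dy/dx = -(∂F/∂x)/(∂F/∂y) = -(2x - 6y)/(-6x + 2y) = (x - 3y)/(3x - y)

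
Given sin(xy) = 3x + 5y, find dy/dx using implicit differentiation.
Take d/dx of both sides. Since y is implicitly a function of x, the chain rule attaches a y' = dy/dx factor whenever we differentiate through y.

Set F(x, y) = (left side) − (right side), so the curve is F = 0. Differentiating each term of F:
  d/dx[-3x] = -3
  d/dx[-5y] = -5·y'
  d/dx[sin(xy)] = (x·y' + y)·cos(xy)

Collecting, the y'-free part is the partial derivative in x and the y' coefficient is the partial derivative in y:
  ∂F/∂x = y·cos(xy) - 3
  ∂F/∂y = x·cos(xy) - 5

so d/dx[F(x, y(x))] = ∂F/∂x + (∂F/∂y)·y' = 0. Rearranging,
  dy/dx = -(∂F/∂x)/(∂F/∂y) = -(y·cos(xy) - 3)/(x·cos(xy) - 5) = (-y·cos(xy) + 3)/(x·cos(xy) - 5)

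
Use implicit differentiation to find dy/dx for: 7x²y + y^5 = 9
Differentiate the relation implicitly: treat y = y(x) and apply the chain rule, so every y-derivative picks up a y' = dy/dx factor.

With everything moved to the left-hand side, differentiate term by term:
  d/dx[7x^2y] = 7x^2·y' + 14xy
  d/dx[y^5] = 5y^4·y'
  d/dx[-9] = 0

Separating the contributions that come from x directly and those that come through y:
  without y':      14xy
  multiplying y':  7x^2 + 5y^4

so (14xy) + (7x^2 + 5y^4)·y' = 0, and therefore
  dy/dx = -(14xy)/(7x^2 + 5y^4) = -14xy/(7x^2 + 5y^4)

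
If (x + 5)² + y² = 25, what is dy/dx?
Apply d/dx to both sides, remembering that y depends on x. Each occurrence of y therefore brings in a y' = dy/dx via the chain rule.

With F(x, y) equal to the left-hand side minus the right, differentiate F term by term:
  d/dx[y^2] = 2y·y'
  d/dx[(x + 5)^2] = 2x + 10
  d/dx[-25] = 0
Adding these up, d/dx[F] = 0 becomes
  (2x + 10) + (2y)·y' = 0,
so isolating y',
  dy/dx = -(2x + 10)/(2y) = (-x - 5)/y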